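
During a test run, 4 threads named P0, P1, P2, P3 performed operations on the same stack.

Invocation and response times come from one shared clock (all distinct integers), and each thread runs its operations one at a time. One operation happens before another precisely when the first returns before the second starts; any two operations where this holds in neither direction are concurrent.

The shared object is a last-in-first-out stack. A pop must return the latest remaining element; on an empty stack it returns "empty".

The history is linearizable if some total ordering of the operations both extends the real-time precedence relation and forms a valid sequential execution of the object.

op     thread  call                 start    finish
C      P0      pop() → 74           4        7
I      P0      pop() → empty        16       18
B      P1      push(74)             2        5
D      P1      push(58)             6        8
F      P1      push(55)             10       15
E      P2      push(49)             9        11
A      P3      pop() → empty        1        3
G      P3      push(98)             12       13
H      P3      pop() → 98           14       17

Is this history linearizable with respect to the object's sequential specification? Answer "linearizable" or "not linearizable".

cut after 17 events: linearizable; cut after 18 events (I responds, time 18): not linearizable
35 orders of the 9 completed stack ops respect real time; none is legal
take A, B, C, D, E, F, G, H, I: step 9 already fails, because I pop() → empty cannot occur there
take A, B, C, D, E, F, G, I, H: step 8 already fails, because I pop() → empty cannot occur there

not linearizable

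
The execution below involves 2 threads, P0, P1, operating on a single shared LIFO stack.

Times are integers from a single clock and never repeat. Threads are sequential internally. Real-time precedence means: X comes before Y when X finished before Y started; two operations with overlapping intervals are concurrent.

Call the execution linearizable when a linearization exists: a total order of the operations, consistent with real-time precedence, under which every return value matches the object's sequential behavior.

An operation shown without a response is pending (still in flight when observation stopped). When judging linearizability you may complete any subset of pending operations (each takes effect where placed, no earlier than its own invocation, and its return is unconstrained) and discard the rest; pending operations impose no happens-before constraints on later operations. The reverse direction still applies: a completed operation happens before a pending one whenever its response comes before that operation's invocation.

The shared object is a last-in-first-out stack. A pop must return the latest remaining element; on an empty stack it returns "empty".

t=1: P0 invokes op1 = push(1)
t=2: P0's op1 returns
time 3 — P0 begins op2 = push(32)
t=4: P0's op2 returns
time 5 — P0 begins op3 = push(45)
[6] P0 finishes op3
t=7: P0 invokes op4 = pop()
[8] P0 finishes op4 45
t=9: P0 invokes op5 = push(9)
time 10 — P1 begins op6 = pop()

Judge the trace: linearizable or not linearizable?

a witness: op1, op2, op3, op4
after step 1 (op1 push(1)): stack <1>
after step 2 (op2 push(32)): stack <1,32>
after step 3 (op3 push(45)): stack <1,32,45>
after step 4 (op4 pop() → 45): stack <1,32>

linearizable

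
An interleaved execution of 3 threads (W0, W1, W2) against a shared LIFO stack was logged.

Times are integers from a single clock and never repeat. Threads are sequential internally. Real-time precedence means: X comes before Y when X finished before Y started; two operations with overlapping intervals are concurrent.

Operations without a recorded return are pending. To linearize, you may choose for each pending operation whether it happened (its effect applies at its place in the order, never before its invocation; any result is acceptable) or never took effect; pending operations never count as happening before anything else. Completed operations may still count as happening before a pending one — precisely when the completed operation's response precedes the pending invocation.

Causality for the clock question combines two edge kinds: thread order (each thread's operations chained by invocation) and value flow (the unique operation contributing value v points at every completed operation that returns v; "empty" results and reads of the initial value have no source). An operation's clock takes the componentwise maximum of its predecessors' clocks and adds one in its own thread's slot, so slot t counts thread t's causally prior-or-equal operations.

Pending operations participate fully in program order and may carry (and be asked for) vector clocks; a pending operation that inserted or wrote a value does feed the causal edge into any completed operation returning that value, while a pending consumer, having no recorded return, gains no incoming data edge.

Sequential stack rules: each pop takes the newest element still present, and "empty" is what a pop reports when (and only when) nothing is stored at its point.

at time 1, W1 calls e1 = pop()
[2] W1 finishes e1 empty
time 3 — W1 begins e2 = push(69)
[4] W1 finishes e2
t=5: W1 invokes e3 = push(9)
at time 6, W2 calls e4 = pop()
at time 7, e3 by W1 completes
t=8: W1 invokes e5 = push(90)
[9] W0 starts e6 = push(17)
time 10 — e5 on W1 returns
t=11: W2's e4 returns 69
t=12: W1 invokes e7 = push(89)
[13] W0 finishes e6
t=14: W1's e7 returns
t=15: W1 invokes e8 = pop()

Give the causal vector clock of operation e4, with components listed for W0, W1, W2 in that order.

e1, invoked 1, has no incoming edges; only W1's bump applies → (0, 1, 0)
e6, invoked 9, has no incoming edges; only W0's bump applies → (1, 0, 0)
merge at e2 (invoked 3): VC(e1)=(0, 1, 0), own-thread bump on W1 → (0, 2, 0)
merge at e4 (invoked 6): VC(e2)=(0, 2, 0), own-thread bump on W2 → (0, 2, 1)
merge at e3 (invoked 5): VC(e2)=(0, 2, 0), own-thread bump on W1 → (0, 3, 0)
merge at e5 (invoked 8): VC(e3)=(0, 3, 0), own-thread bump on W1 → (0, 4, 0)
merge at e7 (invoked 12): VC(e5)=(0, 4, 0), own-thread bump on W1 → (0, 5, 0)
merge at e8 (invoked 15): VC(e7)=(0, 5, 0), own-thread bump on W1 → (0, 6, 0)
target: VC(e4) = (0, 2, 1)

(0, 2, 1)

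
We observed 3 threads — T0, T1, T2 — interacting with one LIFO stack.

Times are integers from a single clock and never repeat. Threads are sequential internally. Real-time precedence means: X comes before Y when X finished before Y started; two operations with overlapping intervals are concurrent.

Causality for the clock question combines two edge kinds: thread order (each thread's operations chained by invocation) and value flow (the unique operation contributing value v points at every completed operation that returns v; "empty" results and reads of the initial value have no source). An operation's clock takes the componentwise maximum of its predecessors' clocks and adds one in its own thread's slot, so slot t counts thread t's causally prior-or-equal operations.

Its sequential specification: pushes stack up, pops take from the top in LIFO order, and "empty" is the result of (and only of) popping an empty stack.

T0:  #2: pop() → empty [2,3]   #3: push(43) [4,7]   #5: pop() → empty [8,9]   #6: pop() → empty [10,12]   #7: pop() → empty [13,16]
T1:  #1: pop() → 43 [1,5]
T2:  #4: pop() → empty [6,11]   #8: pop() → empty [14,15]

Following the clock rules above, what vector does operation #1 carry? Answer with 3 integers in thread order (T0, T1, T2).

(2, 1, 0)

root op #4, invoked 6: fresh clock plus T2's own tick → (0, 0, 1)
root op #2, invoked 2: fresh clock plus T0's own tick → (1, 0, 0)
#8 (invocation 14): componentwise max over VC(#4)=(0, 0, 1), +1 at T2, giving (0, 0, 2)
#3 (invocation 4): componentwise max over VC(#2)=(1, 0, 0), +1 at T0, giving (2, 0, 0)
#1 (invocation 1): componentwise max over VC(#3)=(2, 0, 0), +1 at T1, giving (2, 1, 0)
#5 (invocation 8): componentwise max over VC(#3)=(2, 0, 0), +1 at T0, giving (3, 0, 0)
#6 (invocation 10): componentwise max over VC(#5)=(3, 0, 0), +1 at T0, giving (4, 0, 0)
#7 (invocation 13): componentwise max over VC(#6)=(4, 0, 0), +1 at T0, giving (5, 0, 0)
target: VC(#1) = (2, 1, 0)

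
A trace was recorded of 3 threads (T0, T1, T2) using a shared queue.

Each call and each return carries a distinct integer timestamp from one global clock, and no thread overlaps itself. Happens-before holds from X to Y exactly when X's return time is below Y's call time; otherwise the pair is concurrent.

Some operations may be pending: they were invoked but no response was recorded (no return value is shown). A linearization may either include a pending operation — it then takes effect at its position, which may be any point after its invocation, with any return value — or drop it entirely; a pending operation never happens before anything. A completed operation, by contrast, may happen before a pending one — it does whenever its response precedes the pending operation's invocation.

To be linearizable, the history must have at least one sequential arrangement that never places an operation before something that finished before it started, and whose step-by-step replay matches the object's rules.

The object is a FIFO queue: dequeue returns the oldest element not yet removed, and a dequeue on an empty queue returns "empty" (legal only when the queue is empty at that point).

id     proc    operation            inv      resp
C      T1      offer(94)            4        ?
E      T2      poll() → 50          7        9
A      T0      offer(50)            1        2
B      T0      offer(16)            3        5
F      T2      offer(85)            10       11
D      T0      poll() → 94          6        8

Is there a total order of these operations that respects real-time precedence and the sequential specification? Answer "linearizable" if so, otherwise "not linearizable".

witness order: A, C, B, E, D, F
1. A offer(50), leaving queue <50>
2. C offer(94) (pending, included), leaving queue <50,94>
3. B offer(16), leaving queue <50,94,16>
4. E poll() → 50, leaving queue <94,16>
5. D poll() → 94, leaving queue <16>
6. F offer(85), leaving queue <16,85>

linearizable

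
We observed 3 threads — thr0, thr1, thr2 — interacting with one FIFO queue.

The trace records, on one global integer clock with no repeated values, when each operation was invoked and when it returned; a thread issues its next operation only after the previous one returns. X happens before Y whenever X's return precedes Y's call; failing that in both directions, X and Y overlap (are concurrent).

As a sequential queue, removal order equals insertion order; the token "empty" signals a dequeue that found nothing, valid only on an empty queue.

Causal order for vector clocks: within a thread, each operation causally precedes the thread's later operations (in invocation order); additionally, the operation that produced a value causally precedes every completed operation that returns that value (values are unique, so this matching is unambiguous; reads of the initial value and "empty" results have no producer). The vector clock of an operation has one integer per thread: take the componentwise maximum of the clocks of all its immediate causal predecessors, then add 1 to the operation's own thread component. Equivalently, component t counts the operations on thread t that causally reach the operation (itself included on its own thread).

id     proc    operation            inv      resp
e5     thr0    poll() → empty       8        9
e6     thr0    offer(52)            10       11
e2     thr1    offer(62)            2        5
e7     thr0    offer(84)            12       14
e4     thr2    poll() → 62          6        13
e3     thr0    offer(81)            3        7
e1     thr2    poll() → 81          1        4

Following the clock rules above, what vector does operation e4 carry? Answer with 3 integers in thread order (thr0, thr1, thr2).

root op e2, invoked 2: fresh clock plus thr1's own tick → (0, 1, 0)
root op e3, invoked 3: fresh clock plus thr0's own tick → (1, 0, 0)
merge at e1 (invoked 1): VC(e3)=(1, 0, 0), own-thread bump on thr2 → (1, 0, 1)
merge at e5 (invoked 8): VC(e3)=(1, 0, 0), own-thread bump on thr0 → (2, 0, 0)
merge at e6 (invoked 10): VC(e5)=(2, 0, 0), own-thread bump on thr0 → (3, 0, 0)
merge at e4 (invoked 6): VC(e1)=(1, 0, 1), VC(e2)=(0, 1, 0), own-thread bump on thr2 → (1, 1, 2)
merge at e7 (invoked 12): VC(e6)=(3, 0, 0), own-thread bump on thr0 → (4, 0, 0)
target: VC(e4) = (1, 1, 2)

(1, 1, 2)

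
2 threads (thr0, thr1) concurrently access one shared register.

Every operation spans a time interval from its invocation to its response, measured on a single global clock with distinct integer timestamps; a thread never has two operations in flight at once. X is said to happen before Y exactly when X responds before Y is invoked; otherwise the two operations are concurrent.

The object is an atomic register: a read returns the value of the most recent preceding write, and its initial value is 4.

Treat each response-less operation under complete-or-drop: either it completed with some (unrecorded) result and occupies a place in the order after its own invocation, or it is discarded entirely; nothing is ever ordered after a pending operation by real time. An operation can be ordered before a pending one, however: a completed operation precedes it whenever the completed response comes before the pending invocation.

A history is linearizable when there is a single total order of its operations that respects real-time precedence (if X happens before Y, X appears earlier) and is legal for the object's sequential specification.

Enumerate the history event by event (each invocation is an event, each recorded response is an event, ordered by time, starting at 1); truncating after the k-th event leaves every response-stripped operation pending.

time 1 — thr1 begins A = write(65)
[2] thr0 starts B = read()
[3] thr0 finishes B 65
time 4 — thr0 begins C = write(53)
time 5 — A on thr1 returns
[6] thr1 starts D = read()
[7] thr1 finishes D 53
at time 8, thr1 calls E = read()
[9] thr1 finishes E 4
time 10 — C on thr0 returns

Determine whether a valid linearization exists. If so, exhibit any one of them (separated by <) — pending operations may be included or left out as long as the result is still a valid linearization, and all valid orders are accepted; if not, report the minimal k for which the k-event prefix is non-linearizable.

prefix check: 1..8 passes, 1..9 fails once E's time-9 response joins
real-time-consistent orders of the 4 completed operations: 2 — all fail the register replay
every completion of the 1 pending operation (C) was checked; none linearizes
sample order A, B, D, E (pending dropped) stalls at step 3 — D read() → 53 has no legal effect
sample order B, A, D, E (pending dropped) stalls at step 1 — B read() → 65 has no legal effect

not linearizable — minimal violating prefix: 9 events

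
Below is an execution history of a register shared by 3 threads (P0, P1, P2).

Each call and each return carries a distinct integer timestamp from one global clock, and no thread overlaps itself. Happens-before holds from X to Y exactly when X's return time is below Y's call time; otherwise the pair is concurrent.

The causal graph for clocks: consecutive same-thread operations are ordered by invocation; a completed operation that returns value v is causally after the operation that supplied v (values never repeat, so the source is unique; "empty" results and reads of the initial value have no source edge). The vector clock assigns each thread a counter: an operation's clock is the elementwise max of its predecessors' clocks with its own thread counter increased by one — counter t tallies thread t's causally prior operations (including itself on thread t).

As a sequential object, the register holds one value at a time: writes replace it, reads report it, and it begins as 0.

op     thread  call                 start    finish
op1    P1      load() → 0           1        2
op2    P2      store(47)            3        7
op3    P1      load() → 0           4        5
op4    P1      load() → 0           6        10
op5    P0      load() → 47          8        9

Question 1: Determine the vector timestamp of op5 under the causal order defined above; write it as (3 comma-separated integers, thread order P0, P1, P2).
Answer: (1, 0, 1)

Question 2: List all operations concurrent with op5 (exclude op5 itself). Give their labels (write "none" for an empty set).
Answer: op4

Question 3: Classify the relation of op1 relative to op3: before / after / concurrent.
Answer: before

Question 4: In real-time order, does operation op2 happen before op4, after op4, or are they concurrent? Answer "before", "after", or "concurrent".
Answer: concurrent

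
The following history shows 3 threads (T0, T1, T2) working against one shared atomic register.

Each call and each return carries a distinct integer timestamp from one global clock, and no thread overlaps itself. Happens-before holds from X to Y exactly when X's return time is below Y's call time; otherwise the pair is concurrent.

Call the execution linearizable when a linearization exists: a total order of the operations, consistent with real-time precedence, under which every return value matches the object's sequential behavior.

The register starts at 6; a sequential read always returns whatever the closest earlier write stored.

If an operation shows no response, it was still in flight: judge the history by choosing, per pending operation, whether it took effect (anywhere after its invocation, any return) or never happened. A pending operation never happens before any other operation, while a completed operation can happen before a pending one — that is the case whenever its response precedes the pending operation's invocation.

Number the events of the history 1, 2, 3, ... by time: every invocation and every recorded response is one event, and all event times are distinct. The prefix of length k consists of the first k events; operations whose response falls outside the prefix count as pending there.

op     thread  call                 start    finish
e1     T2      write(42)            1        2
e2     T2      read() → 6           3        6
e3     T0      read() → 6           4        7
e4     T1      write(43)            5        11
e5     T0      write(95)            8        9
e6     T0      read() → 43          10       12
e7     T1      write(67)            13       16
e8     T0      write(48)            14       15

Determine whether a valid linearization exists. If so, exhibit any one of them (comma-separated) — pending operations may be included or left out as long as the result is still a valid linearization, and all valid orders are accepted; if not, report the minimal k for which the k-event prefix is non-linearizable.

not linearizable — minimal violating prefix: 6 events

the violation lands at event 6, e2's response at time 6: events 1..5 linearize, events 1..6 do not
exhaustive check: the 2 completed atomic register ops admit one real-time order; illegal
include/drop combinations of the 2 pending operations (e3, e4) were all tried; none helps
one such order, e1, e2 (pending dropped), breaks at step 2 where e2 read() → 6 is illegal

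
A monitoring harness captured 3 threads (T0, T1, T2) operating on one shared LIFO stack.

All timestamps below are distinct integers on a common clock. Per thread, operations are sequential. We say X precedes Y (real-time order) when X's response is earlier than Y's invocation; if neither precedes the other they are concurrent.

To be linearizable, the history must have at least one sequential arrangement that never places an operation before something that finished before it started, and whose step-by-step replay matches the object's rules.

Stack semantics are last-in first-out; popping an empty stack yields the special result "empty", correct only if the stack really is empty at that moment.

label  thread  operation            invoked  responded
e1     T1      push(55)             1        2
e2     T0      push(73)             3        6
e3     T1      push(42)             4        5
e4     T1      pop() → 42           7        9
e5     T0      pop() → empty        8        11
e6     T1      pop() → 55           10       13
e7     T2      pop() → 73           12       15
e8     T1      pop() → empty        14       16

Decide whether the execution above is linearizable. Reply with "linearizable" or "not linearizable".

not linearizable

through event 10 a valid linearization exists; event 11 (e5 responding at time 11) ends that
every one of the 4 real-time-consistent orders over 5 completed LIFO stack ops fails the sequential spec
no escape via the 1 pending operation (e6): every completion choice fails
for example e1, e2, e3, e4, e5 (pending dropped) fails at step 5: e5 pop() → empty is not legal there
for example e1, e2, e3, e5, e4 (pending dropped) fails at step 4: e5 pop() → empty is not legal there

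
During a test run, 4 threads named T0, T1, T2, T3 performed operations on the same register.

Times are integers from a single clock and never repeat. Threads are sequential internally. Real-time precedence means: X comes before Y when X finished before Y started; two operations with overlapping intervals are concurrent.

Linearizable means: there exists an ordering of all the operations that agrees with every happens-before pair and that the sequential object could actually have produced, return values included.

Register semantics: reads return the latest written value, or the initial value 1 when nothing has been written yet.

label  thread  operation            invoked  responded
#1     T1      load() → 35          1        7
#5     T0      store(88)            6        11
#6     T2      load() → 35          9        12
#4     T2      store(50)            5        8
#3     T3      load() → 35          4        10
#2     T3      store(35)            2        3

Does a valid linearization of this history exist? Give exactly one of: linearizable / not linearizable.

events 1..11 are fine; event 12 — the response of #6 at time 12 — makes the prefix non-linearizable
all 52 real-time-respecting orders fail — 6 completed register operations, no legal replay
one such order, #1, #2, #3, #4, #5, #6, breaks at step 1 where #1 load() → 35 is illegal
one such order, #1, #2, #3, #4, #6, #5, breaks at step 1 where #1 load() → 35 is illegal

not linearizable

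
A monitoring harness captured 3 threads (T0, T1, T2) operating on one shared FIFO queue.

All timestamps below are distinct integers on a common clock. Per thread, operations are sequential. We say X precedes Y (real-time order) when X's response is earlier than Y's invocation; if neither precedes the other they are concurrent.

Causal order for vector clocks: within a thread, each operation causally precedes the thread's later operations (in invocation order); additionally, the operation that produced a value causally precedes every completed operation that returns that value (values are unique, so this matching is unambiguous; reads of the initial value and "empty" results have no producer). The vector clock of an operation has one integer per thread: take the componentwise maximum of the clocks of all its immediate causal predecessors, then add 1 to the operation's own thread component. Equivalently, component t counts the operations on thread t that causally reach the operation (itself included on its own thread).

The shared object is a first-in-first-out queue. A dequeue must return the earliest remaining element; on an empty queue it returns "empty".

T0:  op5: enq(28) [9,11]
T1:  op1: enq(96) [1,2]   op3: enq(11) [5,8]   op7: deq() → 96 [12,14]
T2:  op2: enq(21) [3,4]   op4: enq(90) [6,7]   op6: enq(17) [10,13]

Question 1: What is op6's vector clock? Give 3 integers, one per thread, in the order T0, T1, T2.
Answer: (0, 0, 3)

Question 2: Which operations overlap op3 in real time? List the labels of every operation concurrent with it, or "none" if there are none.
Answer: op4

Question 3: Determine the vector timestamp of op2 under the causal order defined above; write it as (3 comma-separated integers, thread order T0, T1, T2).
Answer: (0, 0, 1)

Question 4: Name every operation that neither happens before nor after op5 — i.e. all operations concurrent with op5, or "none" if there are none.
Answer: op6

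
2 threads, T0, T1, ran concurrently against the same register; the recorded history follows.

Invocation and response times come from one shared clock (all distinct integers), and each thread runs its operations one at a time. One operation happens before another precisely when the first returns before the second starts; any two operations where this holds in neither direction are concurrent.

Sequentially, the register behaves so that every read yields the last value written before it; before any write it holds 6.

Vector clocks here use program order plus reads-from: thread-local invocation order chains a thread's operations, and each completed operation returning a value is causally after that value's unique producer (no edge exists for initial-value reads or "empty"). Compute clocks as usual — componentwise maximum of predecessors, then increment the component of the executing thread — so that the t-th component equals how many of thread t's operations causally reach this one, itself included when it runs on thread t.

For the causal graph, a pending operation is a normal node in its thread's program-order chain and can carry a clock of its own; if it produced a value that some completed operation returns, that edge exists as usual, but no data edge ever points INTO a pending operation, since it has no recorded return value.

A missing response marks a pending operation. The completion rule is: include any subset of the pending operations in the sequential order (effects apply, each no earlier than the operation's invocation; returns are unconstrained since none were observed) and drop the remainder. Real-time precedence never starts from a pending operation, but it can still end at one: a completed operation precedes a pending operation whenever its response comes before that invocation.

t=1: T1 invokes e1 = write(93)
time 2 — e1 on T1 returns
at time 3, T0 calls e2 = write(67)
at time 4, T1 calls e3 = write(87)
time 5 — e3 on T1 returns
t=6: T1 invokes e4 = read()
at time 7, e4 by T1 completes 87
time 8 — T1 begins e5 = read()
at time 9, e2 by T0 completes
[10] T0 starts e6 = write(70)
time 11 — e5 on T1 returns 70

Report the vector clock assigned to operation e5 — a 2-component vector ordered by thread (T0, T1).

(2, 4)

e1, invoked 1, has no incoming edges; only T1's bump applies → (0, 1)
e2, invoked 3, has no incoming edges; only T0's bump applies → (1, 0)
e3 (invocation 4): componentwise max over VC(e1)=(0, 1), +1 at T1, giving (0, 2)
e6 (invocation 10): componentwise max over VC(e2)=(1, 0), +1 at T0, giving (2, 0)
e4 (invocation 6): componentwise max over VC(e3)=(0, 2), +1 at T1, giving (0, 3)
e5 (invocation 8): componentwise max over VC(e4)=(0, 3), VC(e6)=(2, 0), +1 at T1, giving (2, 4)
target: VC(e5) = (2, 4)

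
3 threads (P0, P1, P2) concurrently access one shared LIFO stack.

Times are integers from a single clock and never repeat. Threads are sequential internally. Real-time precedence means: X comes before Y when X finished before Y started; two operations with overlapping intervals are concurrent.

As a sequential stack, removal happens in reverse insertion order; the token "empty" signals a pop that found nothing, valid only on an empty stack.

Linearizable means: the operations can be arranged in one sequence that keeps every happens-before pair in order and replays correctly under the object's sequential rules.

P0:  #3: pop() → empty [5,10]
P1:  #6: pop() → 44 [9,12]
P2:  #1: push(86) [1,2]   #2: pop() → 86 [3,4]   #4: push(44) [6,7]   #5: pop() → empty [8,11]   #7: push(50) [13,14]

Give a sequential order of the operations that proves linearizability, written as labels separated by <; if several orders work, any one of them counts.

1. #1 push(86), leaving stack <86>
2. #2 pop() → 86, leaving stack <>
3. #3 pop() → empty, leaving stack <>
4. #4 push(44), leaving stack <44>
5. #6 pop() → 44, leaving stack <>
6. #5 pop() → empty, leaving stack <>
7. #7 push(50), leaving stack <50>

#1 < #2 < #3 < #4 < #6 < #5 < #7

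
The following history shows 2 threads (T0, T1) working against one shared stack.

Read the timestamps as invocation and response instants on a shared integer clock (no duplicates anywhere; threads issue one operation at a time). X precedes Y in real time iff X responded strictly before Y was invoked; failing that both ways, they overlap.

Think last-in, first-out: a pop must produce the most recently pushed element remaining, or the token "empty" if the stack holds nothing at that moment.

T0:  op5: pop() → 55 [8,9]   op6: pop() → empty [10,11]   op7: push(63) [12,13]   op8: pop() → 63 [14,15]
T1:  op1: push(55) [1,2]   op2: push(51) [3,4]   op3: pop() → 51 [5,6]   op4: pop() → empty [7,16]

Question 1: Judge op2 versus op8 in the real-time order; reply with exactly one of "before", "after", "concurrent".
op2 spans [3,4], op8 spans [14,15]
resp(op2)=4 < inv(op8)=14

before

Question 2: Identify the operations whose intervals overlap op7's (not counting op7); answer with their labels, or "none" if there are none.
op7 spans [12,13]: anything still running between times 12 and 13 counts as concurrent
op1 [1,2]: before
op2 [3,4]: before
op3 [5,6]: before
op4 [7,16]: concurrent
op5 [8,9]: before
op6 [10,11]: before
op8 [14,15]: after

op4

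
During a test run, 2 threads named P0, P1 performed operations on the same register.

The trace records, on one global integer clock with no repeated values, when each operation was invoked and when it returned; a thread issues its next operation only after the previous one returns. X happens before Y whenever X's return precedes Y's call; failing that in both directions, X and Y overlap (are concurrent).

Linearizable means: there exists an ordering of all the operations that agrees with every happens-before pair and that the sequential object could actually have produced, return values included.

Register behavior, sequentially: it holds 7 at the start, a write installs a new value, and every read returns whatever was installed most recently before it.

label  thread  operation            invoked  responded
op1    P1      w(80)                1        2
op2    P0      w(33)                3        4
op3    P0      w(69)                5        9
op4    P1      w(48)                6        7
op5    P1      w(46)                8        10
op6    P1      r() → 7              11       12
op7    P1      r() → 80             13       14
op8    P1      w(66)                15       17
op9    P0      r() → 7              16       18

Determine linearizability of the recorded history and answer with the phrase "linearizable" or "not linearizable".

not linearizable

the violation lands at event 12, op6's response at time 12: events 1..11 linearize, events 1..12 do not
the 6 completed operations admit 3 real-time orders; each fails the register replay
e.g. op1, op2, op3, op4, op5, op6: illegal at step 6, since op6 r() → 7 cannot apply there
e.g. op1, op2, op4, op3, op5, op6: illegal at step 6, since op6 r() → 7 cannot apply there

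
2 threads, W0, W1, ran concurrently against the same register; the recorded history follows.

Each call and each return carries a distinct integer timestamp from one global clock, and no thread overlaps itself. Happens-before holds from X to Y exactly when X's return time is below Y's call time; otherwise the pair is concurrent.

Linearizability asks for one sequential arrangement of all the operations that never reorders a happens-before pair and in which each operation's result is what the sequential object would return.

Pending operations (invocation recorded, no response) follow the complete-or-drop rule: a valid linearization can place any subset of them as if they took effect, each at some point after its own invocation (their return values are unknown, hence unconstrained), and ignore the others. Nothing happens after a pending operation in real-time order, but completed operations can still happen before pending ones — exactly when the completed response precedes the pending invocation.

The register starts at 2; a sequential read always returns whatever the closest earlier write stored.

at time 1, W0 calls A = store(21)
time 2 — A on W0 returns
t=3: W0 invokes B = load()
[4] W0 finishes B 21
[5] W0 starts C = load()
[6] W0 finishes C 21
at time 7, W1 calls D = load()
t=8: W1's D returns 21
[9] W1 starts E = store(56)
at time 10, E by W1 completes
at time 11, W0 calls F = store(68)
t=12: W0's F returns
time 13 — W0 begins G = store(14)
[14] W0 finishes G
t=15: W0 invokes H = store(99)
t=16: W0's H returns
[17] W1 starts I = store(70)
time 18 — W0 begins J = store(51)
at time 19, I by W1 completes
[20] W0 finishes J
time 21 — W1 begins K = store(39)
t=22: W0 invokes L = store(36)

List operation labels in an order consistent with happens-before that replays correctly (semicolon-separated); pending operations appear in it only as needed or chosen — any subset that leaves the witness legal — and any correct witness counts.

A; B; C; D; E; F; G; H; I; J

step 1: A store(21) — value 21
step 2: B load() → 21 — value 21
step 3: C load() → 21 — value 21
step 4: D load() → 21 — value 21
step 5: E store(56) — value 56
step 6: F store(68) — value 68
step 7: G store(14) — value 14
step 8: H store(99) — value 99
step 9: I store(70) — value 70
step 10: J store(51) — value 51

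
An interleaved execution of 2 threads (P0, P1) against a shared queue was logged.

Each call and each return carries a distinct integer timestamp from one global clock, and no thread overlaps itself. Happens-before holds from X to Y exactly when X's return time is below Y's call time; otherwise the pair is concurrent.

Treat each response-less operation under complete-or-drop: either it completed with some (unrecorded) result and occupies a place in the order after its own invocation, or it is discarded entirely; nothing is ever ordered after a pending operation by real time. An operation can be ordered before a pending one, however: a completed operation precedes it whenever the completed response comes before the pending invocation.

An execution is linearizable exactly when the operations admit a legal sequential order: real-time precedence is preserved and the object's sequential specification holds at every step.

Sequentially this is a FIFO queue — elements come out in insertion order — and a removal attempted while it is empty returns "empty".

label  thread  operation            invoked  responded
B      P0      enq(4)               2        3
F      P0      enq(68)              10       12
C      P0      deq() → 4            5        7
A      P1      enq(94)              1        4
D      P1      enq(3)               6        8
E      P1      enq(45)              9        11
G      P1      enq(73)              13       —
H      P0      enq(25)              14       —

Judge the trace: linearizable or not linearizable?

witness order: B, A, C, D, E, F
after step 1 (B enq(4)): queue <4>
after step 2 (A enq(94)): queue <4,94>
after step 3 (C deq() → 4): queue <94>
after step 4 (D enq(3)): queue <94,3>
after step 5 (E enq(45)): queue <94,3,45>
after step 6 (F enq(68)): queue <94,3,45,68>

linearizable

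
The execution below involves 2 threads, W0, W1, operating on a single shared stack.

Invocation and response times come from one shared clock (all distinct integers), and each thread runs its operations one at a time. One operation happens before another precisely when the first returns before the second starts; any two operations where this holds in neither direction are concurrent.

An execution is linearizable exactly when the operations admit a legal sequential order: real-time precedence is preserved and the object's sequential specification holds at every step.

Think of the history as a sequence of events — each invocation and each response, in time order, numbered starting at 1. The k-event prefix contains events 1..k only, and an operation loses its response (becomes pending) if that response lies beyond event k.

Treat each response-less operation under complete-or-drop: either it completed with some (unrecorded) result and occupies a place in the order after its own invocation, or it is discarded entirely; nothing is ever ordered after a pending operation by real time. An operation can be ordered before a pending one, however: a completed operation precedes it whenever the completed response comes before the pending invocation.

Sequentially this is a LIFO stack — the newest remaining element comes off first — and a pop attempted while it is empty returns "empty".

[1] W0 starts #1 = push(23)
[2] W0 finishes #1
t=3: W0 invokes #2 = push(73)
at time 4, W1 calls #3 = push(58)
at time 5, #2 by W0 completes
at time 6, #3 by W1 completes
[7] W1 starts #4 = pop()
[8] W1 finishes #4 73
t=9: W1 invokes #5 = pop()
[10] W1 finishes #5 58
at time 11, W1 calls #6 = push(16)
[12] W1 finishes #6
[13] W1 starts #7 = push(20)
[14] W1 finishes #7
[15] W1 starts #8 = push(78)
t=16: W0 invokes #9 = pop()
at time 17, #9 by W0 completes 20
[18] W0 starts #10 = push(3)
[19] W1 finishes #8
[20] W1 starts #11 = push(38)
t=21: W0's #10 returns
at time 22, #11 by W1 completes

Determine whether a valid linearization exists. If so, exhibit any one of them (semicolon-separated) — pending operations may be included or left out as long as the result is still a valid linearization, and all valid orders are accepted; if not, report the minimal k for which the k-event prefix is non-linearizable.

1. #1 push(23), leaving stack <23>
2. #3 push(58), leaving stack <23,58>
3. #2 push(73), leaving stack <23,58,73>
4. #4 pop() → 73, leaving stack <23,58>
5. #5 pop() → 58, leaving stack <23>
6. #6 push(16), leaving stack <23,16>
7. #7 push(20), leaving stack <23,16,20>
8. #9 pop() → 20, leaving stack <23,16>
9. #8 push(78), leaving stack <23,16,78>
10. #10 push(3), leaving stack <23,16,78,3>
11. #11 push(38), leaving stack <23,16,78,3,38>

linearizable — witness: #1; #3; #2; #4; #5; #6; #7; #9; #8; #10; #11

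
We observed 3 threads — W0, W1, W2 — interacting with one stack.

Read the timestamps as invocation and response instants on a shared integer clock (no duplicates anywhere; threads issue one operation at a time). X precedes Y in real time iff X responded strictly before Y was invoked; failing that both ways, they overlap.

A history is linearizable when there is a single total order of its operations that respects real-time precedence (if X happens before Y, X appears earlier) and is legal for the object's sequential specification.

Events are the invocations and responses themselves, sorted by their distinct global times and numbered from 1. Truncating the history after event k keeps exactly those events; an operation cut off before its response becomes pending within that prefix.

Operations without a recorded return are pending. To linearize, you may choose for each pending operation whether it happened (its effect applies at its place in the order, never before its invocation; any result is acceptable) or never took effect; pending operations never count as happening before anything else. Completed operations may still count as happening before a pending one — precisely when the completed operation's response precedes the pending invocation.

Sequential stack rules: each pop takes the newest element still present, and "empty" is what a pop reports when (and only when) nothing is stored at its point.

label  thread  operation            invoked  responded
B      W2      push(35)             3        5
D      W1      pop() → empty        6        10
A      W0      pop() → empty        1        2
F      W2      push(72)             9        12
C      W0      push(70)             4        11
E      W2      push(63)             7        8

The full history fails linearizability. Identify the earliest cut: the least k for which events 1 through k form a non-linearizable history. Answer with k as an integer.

events 1..9 are still linearizable — one witness is A, B, C, D, E:
after step 1 (A pop() → empty): stack <>
after step 2 (B push(35)): stack <35>
after step 3 (C push(70) (pending, included)): stack <35,70>
after step 4 (D pop() (pending, included)): stack <35>
after step 5 (E push(63)): stack <35,63>
include event 10 — D responding at 10 — and every candidate order breaks
no completion choice of the 2 pending operations (C, F) rescues it — every subset was tried
for example A, B, D, E (pending dropped) fails at step 3: D pop() → empty is not legal there
for example A, B, E, D (pending dropped) fails at step 4: D pop() → empty is not legal there

10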